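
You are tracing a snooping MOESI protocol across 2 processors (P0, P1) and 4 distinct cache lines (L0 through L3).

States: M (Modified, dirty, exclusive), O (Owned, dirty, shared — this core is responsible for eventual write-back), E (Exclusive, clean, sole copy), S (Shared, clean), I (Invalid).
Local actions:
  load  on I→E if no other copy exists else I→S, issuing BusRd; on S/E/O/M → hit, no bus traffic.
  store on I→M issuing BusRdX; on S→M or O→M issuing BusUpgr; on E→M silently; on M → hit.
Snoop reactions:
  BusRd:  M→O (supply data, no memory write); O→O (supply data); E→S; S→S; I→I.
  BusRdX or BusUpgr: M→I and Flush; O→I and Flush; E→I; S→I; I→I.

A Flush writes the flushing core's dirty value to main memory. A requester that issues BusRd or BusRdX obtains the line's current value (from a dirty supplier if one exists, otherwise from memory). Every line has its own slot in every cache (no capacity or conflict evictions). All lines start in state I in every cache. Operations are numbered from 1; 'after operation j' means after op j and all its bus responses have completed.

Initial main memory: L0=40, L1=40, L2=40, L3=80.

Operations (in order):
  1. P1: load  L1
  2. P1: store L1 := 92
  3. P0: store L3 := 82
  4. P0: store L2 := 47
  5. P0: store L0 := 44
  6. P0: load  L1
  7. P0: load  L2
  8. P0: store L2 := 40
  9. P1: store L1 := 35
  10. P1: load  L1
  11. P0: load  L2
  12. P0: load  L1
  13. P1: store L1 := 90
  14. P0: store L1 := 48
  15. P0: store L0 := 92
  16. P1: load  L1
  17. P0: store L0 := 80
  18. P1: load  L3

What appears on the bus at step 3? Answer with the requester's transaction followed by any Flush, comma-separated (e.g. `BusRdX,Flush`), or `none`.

step 1: P1: load  L1  ⟶  IE  (L1)  txn=BusRd  M[L1]=40
step 2: P1: store L1 := 92  ⟶  IM  (L1)  txn=∅  M[L1]=40
step 3: P0: store L3 := 82  ⟶  MI  (L3)  txn=BusRdX  M[L3]=80
step 4: P0: store L2 := 47  ⟶  MI  (L2)  txn=BusRdX  M[L2]=40
step 5: P0: store L0 := 44  ⟶  MI  (L0)  txn=BusRdX  M[L0]=40
step 6: P0: load  L1  ⟶  SO  (L1)  txn=BusRd  M[L1]=40
step 7: P0: load  L2  ⟶  MI  (L2)  txn=∅  M[L2]=40
step 8: P0: store L2 := 40  ⟶  MI  (L2)  txn=∅  M[L2]=40
step 9: P1: store L1 := 35  ⟶  IM  (L1)  txn=BusUpgr  M[L1]=40
step 10: P1: load  L1  ⟶  IM  (L1)  txn=∅  M[L1]=40
step 11: P0: load  L2  ⟶  MI  (L2)  txn=∅  M[L2]=40
step 12: P0: load  L1  ⟶  SO  (L1)  txn=BusRd  M[L1]=40
step 13: P1: store L1 := 90  ⟶  IM  (L1)  txn=BusUpgr  M[L1]=40
step 14: P0: store L1 := 48  ⟶  MI  (L1)  txn=BusRdX+Flush  M[L1]=90
step 15: P0: store L0 := 92  ⟶  MI  (L0)  txn=∅  M[L0]=40
step 16: P1: load  L1  ⟶  OS  (L1)  txn=BusRd  M[L1]=90
step 17: P0: store L0 := 80  ⟶  MI  (L0)  txn=∅  M[L0]=40
step 18: P1: load  L3  ⟶  OS  (L3)  txn=BusRd  M[L3]=80

bus = BusRdX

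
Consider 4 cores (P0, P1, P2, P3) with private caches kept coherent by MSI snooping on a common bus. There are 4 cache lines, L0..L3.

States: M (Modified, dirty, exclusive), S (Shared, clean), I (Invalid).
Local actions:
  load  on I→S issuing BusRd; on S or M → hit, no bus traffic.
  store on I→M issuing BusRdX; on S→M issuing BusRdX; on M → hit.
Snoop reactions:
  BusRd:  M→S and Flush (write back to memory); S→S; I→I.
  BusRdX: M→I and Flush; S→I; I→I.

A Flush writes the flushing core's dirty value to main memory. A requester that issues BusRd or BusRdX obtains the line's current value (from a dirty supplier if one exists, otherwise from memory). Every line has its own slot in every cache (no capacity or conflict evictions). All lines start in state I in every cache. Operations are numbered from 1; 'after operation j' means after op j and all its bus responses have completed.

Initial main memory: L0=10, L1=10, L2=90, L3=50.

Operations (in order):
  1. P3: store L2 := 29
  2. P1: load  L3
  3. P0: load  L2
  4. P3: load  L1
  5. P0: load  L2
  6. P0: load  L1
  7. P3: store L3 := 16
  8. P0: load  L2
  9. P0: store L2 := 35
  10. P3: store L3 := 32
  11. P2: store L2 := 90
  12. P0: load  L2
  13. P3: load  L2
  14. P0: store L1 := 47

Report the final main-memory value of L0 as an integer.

memory[L0] = 10

1. P3: store L2 := 29  bus=[BusRdX]  L2: P0=I P1=I P2=I P3=M  mem[L2]=90
2. P1: load  L3  bus=[BusRd]  L3: P0=I P1=S P2=I P3=I  mem[L3]=50
3. P0: load  L2  bus=[BusRd,Flush]  L2: P0=S P1=I P2=I P3=S  mem[L2]=29
4. P3: load  L1  bus=[BusRd]  L1: P0=I P1=I P2=I P3=S  mem[L1]=10
5. P0: load  L2  bus=[-]  L2: P0=S P1=I P2=I P3=S  mem[L2]=29
6. P0: load  L1  bus=[BusRd]  L1: P0=S P1=I P2=I P3=S  mem[L1]=10
7. P3: store L3 := 16  bus=[BusRdX]  L3: P0=I P1=I P2=I P3=M  mem[L3]=50
8. P0: load  L2  bus=[-]  L2: P0=S P1=I P2=I P3=S  mem[L2]=29
9. P0: store L2 := 35  bus=[BusRdX]  L2: P0=M P1=I P2=I P3=I  mem[L2]=29
10. P3: store L3 := 32  bus=[-]  L3: P0=I P1=I P2=I P3=M  mem[L3]=50
11. P2: store L2 := 90  bus=[BusRdX,Flush]  L2: P0=I P1=I P2=M P3=I  mem[L2]=35
12. P0: load  L2  bus=[BusRd,Flush]  L2: P0=S P1=I P2=S P3=I  mem[L2]=90
13. P3: load  L2  bus=[BusRd]  L2: P0=S P1=I P2=S P3=S  mem[L2]=90
14. P0: store L1 := 47  bus=[BusRdX]  L1: P0=M P1=I P2=I P3=I  mem[L1]=10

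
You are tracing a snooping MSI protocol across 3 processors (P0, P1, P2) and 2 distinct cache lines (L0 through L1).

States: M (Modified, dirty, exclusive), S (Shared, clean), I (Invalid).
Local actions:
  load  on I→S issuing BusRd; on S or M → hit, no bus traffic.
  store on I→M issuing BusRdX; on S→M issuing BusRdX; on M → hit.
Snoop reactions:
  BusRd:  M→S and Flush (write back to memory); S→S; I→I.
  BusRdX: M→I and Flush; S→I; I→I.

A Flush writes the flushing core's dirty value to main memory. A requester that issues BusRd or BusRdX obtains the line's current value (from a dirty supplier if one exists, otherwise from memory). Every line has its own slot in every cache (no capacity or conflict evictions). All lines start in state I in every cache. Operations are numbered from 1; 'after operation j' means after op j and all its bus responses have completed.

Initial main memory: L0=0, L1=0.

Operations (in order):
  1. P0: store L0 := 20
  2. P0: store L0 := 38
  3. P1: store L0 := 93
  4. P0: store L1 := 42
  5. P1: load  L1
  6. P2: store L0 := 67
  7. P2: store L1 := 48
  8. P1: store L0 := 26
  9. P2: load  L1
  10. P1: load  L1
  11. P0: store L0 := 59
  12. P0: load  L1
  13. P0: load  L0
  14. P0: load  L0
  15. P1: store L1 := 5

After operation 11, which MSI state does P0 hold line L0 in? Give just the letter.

state = M

step 1: P0: store L0 := 20  ⟶  MII  (L0)  txn=BusRdX  M[L0]=0
step 2: P0: store L0 := 38  ⟶  MII  (L0)  txn=∅  M[L0]=0
step 3: P1: store L0 := 93  ⟶  IMI  (L0)  txn=BusRdX+Flush  M[L0]=38
step 4: P0: store L1 := 42  ⟶  MII  (L1)  txn=BusRdX  M[L1]=0
step 5: P1: load  L1  ⟶  SSI  (L1)  txn=BusRd+Flush  M[L1]=42
step 6: P2: store L0 := 67  ⟶  IIM  (L0)  txn=BusRdX+Flush  M[L0]=93
step 7: P2: store L1 := 48  ⟶  IIM  (L1)  txn=BusRdX  M[L1]=42
step 8: P1: store L0 := 26  ⟶  IMI  (L0)  txn=BusRdX+Flush  M[L0]=67
step 9: P2: load  L1  ⟶  IIM  (L1)  txn=∅  M[L1]=42
step 10: P1: load  L1  ⟶  ISS  (L1)  txn=BusRd+Flush  M[L1]=48
step 11: P0: store L0 := 59  ⟶  MII  (L0)  txn=BusRdX+Flush  M[L0]=26
step 12: P0: load  L1  ⟶  SSS  (L1)  txn=BusRd  M[L1]=48
step 13: P0: load  L0  ⟶  MII  (L0)  txn=∅  M[L0]=26
step 14: P0: load  L0  ⟶  MII  (L0)  txn=∅  M[L0]=26
step 15: P1: store L1 := 5  ⟶  IMI  (L1)  txn=BusRdX  M[L1]=48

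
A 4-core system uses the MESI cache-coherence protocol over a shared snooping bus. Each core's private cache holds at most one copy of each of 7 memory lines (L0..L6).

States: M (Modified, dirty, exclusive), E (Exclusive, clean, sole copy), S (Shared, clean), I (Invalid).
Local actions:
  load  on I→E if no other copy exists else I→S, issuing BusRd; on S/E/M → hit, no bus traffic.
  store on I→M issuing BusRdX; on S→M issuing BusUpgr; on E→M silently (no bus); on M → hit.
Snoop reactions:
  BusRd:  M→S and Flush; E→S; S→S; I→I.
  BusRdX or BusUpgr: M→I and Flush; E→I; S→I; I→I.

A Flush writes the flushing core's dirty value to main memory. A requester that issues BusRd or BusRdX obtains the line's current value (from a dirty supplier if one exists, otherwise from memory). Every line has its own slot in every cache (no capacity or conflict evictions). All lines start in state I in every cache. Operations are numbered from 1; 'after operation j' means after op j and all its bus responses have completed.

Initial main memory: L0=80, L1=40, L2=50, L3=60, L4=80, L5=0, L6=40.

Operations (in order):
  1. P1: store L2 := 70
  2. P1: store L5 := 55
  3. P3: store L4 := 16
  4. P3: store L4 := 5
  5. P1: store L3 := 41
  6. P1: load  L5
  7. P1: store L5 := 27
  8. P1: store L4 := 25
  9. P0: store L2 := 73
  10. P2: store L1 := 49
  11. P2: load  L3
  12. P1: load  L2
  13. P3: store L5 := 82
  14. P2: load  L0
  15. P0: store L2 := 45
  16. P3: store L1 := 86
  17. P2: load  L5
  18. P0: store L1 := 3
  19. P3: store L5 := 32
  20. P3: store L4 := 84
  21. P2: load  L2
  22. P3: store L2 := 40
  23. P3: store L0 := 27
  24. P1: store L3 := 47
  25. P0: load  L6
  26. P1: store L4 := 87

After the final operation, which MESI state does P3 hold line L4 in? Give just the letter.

[1] P1: store L2 := 70 | P0:I, P1:M(70), P2:I, P3:I | bus: BusRdX
[2] P1: store L5 := 55 | P0:I, P1:M(55), P2:I, P3:I | bus: BusRdX
[3] P3: store L4 := 16 | P0:I, P1:I, P2:I, P3:M(16) | bus: BusRdX
[4] P3: store L4 := 5 | P0:I, P1:I, P2:I, P3:M(5) | bus: none
[5] P1: store L3 := 41 | P0:I, P1:M(41), P2:I, P3:I | bus: BusRdX
[6] P1: load  L5 | P0:I, P1:M(55), P2:I, P3:I | bus: none
[7] P1: store L5 := 27 | P0:I, P1:M(27), P2:I, P3:I | bus: none
[8] P1: store L4 := 25 | P0:I, P1:M(25), P2:I, P3:I | bus: BusRdX,Flush
[9] P0: store L2 := 73 | P0:M(73), P1:I, P2:I, P3:I | bus: BusRdX,Flush
[10] P2: store L1 := 49 | P0:I, P1:I, P2:M(49), P3:I | bus: BusRdX
[11] P2: load  L3 | P0:I, P1:S(41), P2:S(41), P3:I | bus: BusRd,Flush
[12] P1: load  L2 | P0:S(73), P1:S(73), P2:I, P3:I | bus: BusRd,Flush
[13] P3: store L5 := 82 | P0:I, P1:I, P2:I, P3:M(82) | bus: BusRdX,Flush
[14] P2: load  L0 | P0:I, P1:I, P2:E(80), P3:I | bus: BusRd
[15] P0: store L2 := 45 | P0:M(45), P1:I, P2:I, P3:I | bus: BusUpgr
[16] P3: store L1 := 86 | P0:I, P1:I, P2:I, P3:M(86) | bus: BusRdX,Flush
[17] P2: load  L5 | P0:I, P1:I, P2:S(82), P3:S(82) | bus: BusRd,Flush
[18] P0: store L1 := 3 | P0:M(3), P1:I, P2:I, P3:I | bus: BusRdX,Flush
[19] P3: store L5 := 32 | P0:I, P1:I, P2:I, P3:M(32) | bus: BusUpgr
[20] P3: store L4 := 84 | P0:I, P1:I, P2:I, P3:M(84) | bus: BusRdX,Flush
[21] P2: load  L2 | P0:S(45), P1:I, P2:S(45), P3:I | bus: BusRd,Flush
[22] P3: store L2 := 40 | P0:I, P1:I, P2:I, P3:M(40) | bus: BusRdX
[23] P3: store L0 := 27 | P0:I, P1:I, P2:I, P3:M(27) | bus: BusRdX
[24] P1: store L3 := 47 | P0:I, P1:M(47), P2:I, P3:I | bus: BusUpgr
[25] P0: load  L6 | P0:E(40), P1:I, P2:I, P3:I | bus: BusRd
[26] P1: store L4 := 87 | P0:I, P1:M(87), P2:I, P3:I | bus: BusRdX,Flush

state = I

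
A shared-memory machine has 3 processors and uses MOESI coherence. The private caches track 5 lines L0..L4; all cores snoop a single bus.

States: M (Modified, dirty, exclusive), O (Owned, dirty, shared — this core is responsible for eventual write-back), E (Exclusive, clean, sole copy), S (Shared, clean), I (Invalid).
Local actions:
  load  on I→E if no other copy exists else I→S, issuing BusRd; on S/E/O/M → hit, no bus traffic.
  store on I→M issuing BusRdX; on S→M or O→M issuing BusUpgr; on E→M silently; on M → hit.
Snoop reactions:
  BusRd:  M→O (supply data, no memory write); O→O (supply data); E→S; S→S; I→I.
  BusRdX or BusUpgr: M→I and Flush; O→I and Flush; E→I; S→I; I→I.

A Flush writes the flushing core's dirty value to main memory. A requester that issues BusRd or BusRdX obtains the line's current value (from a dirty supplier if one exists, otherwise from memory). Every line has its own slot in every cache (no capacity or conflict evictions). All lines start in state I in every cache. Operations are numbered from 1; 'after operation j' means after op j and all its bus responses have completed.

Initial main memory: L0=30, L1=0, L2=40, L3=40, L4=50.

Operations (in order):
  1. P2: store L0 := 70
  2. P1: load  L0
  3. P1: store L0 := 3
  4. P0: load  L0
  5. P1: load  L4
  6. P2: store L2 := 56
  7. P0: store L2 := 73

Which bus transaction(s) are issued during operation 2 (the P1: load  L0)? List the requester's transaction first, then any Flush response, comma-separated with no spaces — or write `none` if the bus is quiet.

step 1: P2: store L0 := 70  ⟶  IIM  (L0)  txn=BusRdX  M[L0]=30
step 2: P1: load  L0  ⟶  ISO  (L0)  txn=BusRd  M[L0]=30
step 3: P1: store L0 := 3  ⟶  IMI  (L0)  txn=BusUpgr+Flush  M[L0]=70
step 4: P0: load  L0  ⟶  SOI  (L0)  txn=BusRd  M[L0]=70
step 5: P1: load  L4  ⟶  IEI  (L4)  txn=BusRd  M[L4]=50
step 6: P2: store L2 := 56  ⟶  IIM  (L2)  txn=BusRdX  M[L2]=40
step 7: P0: store L2 := 73  ⟶  MII  (L2)  txn=BusRdX+Flush  M[L2]=56

bus = BusRd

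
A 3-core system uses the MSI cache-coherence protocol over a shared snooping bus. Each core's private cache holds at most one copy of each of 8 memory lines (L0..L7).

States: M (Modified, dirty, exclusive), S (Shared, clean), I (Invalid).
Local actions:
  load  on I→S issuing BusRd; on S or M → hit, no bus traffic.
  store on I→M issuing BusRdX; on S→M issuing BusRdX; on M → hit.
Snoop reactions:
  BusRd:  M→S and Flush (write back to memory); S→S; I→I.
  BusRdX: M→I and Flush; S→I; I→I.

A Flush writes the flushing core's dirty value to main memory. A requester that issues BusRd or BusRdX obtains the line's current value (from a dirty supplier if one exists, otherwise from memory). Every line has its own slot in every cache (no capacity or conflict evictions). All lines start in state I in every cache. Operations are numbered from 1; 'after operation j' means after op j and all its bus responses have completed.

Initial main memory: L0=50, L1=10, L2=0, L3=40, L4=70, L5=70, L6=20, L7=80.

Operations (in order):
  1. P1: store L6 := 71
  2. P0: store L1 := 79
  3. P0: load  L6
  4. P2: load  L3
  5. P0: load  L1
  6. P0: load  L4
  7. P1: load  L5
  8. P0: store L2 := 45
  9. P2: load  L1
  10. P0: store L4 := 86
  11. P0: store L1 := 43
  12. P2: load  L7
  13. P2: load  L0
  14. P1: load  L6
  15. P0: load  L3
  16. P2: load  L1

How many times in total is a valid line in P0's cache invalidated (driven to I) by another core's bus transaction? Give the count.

  op1 P1: store L6 := 71 → I/M/I on L6; bus BusRdX; mem=20
  op2 P0: store L1 := 79 → M/I/I on L1; bus BusRdX; mem=10
  op3 P0: load  L6 → S/S/I on L6; bus BusRd Flush; mem=71
  op4 P2: load  L3 → I/I/S on L3; bus BusRd; mem=40
  op5 P0: load  L1 → M/I/I on L1; bus (none); mem=10
  op6 P0: load  L4 → S/I/I on L4; bus BusRd; mem=70
  op7 P1: load  L5 → I/S/I on L5; bus BusRd; mem=70
  op8 P0: store L2 := 45 → M/I/I on L2; bus BusRdX; mem=0
  op9 P2: load  L1 → S/I/S on L1; bus BusRd Flush; mem=79
  op10 P0: store L4 := 86 → M/I/I on L4; bus BusRdX; mem=70
  op11 P0: store L1 := 43 → M/I/I on L1; bus BusRdX; mem=79
  op12 P2: load  L7 → I/I/S on L7; bus BusRd; mem=80
  op13 P2: load  L0 → I/I/S on L0; bus BusRd; mem=50
  op14 P1: load  L6 → S/S/I on L6; bus (none); mem=71
  op15 P0: load  L3 → S/I/S on L3; bus BusRd; mem=40
  op16 P2: load  L1 → S/I/S on L1; bus BusRd Flush; mem=43

invalidations = 0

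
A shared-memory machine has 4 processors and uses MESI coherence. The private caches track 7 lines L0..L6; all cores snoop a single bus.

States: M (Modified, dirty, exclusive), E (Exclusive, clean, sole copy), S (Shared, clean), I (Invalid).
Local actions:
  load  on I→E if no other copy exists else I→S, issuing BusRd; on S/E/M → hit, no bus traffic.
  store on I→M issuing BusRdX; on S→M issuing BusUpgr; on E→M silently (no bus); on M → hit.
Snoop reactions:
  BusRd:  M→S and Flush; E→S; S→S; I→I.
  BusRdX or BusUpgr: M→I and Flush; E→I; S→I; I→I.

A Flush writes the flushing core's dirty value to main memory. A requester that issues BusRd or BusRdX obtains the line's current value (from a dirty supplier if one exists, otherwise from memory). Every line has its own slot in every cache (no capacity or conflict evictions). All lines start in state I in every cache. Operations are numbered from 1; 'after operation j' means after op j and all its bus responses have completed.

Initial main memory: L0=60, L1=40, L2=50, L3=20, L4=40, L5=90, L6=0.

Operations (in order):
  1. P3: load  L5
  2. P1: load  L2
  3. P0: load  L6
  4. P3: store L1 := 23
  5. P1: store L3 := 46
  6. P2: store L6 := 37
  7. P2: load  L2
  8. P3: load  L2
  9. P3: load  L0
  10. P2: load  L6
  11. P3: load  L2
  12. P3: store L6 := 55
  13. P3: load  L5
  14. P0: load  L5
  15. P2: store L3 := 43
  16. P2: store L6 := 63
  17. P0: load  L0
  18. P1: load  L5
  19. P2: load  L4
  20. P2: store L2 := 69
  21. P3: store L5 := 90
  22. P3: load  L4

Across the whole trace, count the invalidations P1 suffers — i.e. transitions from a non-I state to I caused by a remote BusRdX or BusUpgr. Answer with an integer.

[1] P3: load  L5 | P0:I, P1:I, P2:I, P3:E(90) | bus: BusRd
[2] P1: load  L2 | P0:I, P1:E(50), P2:I, P3:I | bus: BusRd
[3] P0: load  L6 | P0:E(0), P1:I, P2:I, P3:I | bus: BusRd
[4] P3: store L1 := 23 | P0:I, P1:I, P2:I, P3:M(23) | bus: BusRdX
[5] P1: store L3 := 46 | P0:I, P1:M(46), P2:I, P3:I | bus: BusRdX
[6] P2: store L6 := 37 | P0:I, P1:I, P2:M(37), P3:I | bus: BusRdX
[7] P2: load  L2 | P0:I, P1:S(50), P2:S(50), P3:I | bus: BusRd
[8] P3: load  L2 | P0:I, P1:S(50), P2:S(50), P3:S(50) | bus: BusRd
[9] P3: load  L0 | P0:I, P1:I, P2:I, P3:E(60) | bus: BusRd
[10] P2: load  L6 | P0:I, P1:I, P2:M(37), P3:I | bus: none
[11] P3: load  L2 | P0:I, P1:S(50), P2:S(50), P3:S(50) | bus: none
[12] P3: store L6 := 55 | P0:I, P1:I, P2:I, P3:M(55) | bus: BusRdX,Flush
[13] P3: load  L5 | P0:I, P1:I, P2:I, P3:E(90) | bus: none
[14] P0: load  L5 | P0:S(90), P1:I, P2:I, P3:S(90) | bus: BusRd
[15] P2: store L3 := 43 | P0:I, P1:I, P2:M(43), P3:I | bus: BusRdX,Flush
[16] P2: store L6 := 63 | P0:I, P1:I, P2:M(63), P3:I | bus: BusRdX,Flush
[17] P0: load  L0 | P0:S(60), P1:I, P2:I, P3:S(60) | bus: BusRd
[18] P1: load  L5 | P0:S(90), P1:S(90), P2:I, P3:S(90) | bus: BusRd
[19] P2: load  L4 | P0:I, P1:I, P2:E(40), P3:I | bus: BusRd
[20] P2: store L2 := 69 | P0:I, P1:I, P2:M(69), P3:I | bus: BusUpgr
[21] P3: store L5 := 90 | P0:I, P1:I, P2:I, P3:M(90) | bus: BusUpgr
[22] P3: load  L4 | P0:I, P1:I, P2:S(40), P3:S(40) | bus: BusRd

invalidations = 3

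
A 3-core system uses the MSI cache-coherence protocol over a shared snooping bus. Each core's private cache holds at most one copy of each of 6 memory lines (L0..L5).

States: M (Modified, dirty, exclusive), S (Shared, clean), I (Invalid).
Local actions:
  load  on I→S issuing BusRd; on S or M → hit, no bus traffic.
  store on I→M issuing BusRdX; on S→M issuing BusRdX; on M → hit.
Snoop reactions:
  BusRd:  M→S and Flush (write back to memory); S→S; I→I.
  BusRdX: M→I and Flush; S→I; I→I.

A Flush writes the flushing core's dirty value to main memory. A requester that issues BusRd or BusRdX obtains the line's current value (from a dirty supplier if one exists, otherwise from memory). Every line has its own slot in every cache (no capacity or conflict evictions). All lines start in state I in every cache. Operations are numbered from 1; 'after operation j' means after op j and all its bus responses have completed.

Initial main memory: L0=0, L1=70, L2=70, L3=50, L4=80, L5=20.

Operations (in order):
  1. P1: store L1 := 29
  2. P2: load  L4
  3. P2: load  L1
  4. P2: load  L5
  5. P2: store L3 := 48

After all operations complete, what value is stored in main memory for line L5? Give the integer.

memory[L5] = 20

1. P1: store L1 := 29  bus=[BusRdX]  L1: P0=I P1=M P2=I  mem[L1]=70
2. P2: load  L4  bus=[BusRd]  L4: P0=I P1=I P2=S  mem[L4]=80
3. P2: load  L1  bus=[BusRd,Flush]  L1: P0=I P1=S P2=S  mem[L1]=29
4. P2: load  L5  bus=[BusRd]  L5: P0=I P1=I P2=S  mem[L5]=20
5. P2: store L3 := 48  bus=[BusRdX]  L3: P0=I P1=I P2=M  mem[L3]=50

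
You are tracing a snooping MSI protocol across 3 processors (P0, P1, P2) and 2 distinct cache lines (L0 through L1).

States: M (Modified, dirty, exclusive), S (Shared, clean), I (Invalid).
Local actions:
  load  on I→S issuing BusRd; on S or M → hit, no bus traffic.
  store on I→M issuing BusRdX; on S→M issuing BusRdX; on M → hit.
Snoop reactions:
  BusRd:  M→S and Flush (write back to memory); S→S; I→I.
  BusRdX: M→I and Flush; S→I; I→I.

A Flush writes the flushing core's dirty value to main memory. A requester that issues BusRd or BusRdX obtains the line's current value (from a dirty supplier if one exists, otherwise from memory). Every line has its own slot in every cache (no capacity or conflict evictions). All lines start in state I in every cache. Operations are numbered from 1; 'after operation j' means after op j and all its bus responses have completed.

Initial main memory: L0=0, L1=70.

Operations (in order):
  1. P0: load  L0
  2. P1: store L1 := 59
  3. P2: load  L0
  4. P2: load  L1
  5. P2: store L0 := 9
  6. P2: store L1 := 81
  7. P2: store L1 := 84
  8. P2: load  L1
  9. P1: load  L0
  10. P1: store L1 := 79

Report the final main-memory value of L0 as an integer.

memory[L0] = 9

1. P0: load  L0  bus=[BusRd]  L0: P0=S P1=I P2=I  mem[L0]=0
2. P1: store L1 := 59  bus=[BusRdX]  L1: P0=I P1=M P2=I  mem[L1]=70
3. P2: load  L0  bus=[BusRd]  L0: P0=S P1=I P2=S  mem[L0]=0
4. P2: load  L1  bus=[BusRd,Flush]  L1: P0=I P1=S P2=S  mem[L1]=59
5. P2: store L0 := 9  bus=[BusRdX]  L0: P0=I P1=I P2=M  mem[L0]=0
6. P2: store L1 := 81  bus=[BusRdX]  L1: P0=I P1=I P2=M  mem[L1]=59
7. P2: store L1 := 84  bus=[-]  L1: P0=I P1=I P2=M  mem[L1]=59
8. P2: load  L1  bus=[-]  L1: P0=I P1=I P2=M  mem[L1]=59
9. P1: load  L0  bus=[BusRd,Flush]  L0: P0=I P1=S P2=S  mem[L0]=9
10. P1: store L1 := 79  bus=[BusRdX,Flush]  L1: P0=I P1=M P2=I  mem[L1]=84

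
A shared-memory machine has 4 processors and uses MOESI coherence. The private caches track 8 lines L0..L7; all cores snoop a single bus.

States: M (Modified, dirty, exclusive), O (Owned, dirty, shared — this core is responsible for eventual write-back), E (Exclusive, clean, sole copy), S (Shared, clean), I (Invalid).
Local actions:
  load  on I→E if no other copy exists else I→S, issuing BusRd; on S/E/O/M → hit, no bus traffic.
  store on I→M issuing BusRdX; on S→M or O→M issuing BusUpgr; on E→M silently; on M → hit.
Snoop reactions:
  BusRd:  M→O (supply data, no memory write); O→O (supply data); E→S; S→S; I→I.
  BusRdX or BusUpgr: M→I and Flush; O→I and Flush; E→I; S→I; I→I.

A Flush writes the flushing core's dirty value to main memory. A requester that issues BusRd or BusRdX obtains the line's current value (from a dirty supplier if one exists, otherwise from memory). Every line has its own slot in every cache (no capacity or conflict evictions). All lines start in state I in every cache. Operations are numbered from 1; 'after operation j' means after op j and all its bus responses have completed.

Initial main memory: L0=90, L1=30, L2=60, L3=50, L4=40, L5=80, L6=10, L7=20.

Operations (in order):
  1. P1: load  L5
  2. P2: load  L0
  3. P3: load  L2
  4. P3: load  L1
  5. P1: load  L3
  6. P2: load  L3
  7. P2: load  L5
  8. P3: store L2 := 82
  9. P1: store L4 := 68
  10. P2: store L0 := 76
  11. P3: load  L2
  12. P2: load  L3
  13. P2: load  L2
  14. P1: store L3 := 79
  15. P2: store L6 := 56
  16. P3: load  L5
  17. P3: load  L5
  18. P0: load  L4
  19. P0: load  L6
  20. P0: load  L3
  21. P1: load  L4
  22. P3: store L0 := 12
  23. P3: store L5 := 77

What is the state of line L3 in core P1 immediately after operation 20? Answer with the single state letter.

step 1: P1: load  L5  ⟶  IEII  (L5)  txn=BusRd  M[L5]=80
step 2: P2: load  L0  ⟶  IIEI  (L0)  txn=BusRd  M[L0]=90
step 3: P3: load  L2  ⟶  IIIE  (L2)  txn=BusRd  M[L2]=60
step 4: P3: load  L1  ⟶  IIIE  (L1)  txn=BusRd  M[L1]=30
step 5: P1: load  L3  ⟶  IEII  (L3)  txn=BusRd  M[L3]=50
step 6: P2: load  L3  ⟶  ISSI  (L3)  txn=BusRd  M[L3]=50
step 7: P2: load  L5  ⟶  ISSI  (L5)  txn=BusRd  M[L5]=80
step 8: P3: store L2 := 82  ⟶  IIIM  (L2)  txn=∅  M[L2]=60
step 9: P1: store L4 := 68  ⟶  IMII  (L4)  txn=BusRdX  M[L4]=40
step 10: P2: store L0 := 76  ⟶  IIMI  (L0)  txn=∅  M[L0]=90
step 11: P3: load  L2  ⟶  IIIM  (L2)  txn=∅  M[L2]=60
step 12: P2: load  L3  ⟶  ISSI  (L3)  txn=∅  M[L3]=50
step 13: P2: load  L2  ⟶  IISO  (L2)  txn=BusRd  M[L2]=60
step 14: P1: store L3 := 79  ⟶  IMII  (L3)  txn=BusUpgr  M[L3]=50
step 15: P2: store L6 := 56  ⟶  IIMI  (L6)  txn=BusRdX  M[L6]=10
step 16: P3: load  L5  ⟶  ISSS  (L5)  txn=BusRd  M[L5]=80
step 17: P3: load  L5  ⟶  ISSS  (L5)  txn=∅  M[L5]=80
step 18: P0: load  L4  ⟶  SOII  (L4)  txn=BusRd  M[L4]=40
step 19: P0: load  L6  ⟶  SIOI  (L6)  txn=BusRd  M[L6]=10
step 20: P0: load  L3  ⟶  SOII  (L3)  txn=BusRd  M[L3]=50
step 21: P1: load  L4  ⟶  SOII  (L4)  txn=∅  M[L4]=40
step 22: P3: store L0 := 12  ⟶  IIIM  (L0)  txn=BusRdX+Flush  M[L0]=76
step 23: P3: store L5 := 77  ⟶  IIIM  (L5)  txn=BusUpgr  M[L5]=80

state = O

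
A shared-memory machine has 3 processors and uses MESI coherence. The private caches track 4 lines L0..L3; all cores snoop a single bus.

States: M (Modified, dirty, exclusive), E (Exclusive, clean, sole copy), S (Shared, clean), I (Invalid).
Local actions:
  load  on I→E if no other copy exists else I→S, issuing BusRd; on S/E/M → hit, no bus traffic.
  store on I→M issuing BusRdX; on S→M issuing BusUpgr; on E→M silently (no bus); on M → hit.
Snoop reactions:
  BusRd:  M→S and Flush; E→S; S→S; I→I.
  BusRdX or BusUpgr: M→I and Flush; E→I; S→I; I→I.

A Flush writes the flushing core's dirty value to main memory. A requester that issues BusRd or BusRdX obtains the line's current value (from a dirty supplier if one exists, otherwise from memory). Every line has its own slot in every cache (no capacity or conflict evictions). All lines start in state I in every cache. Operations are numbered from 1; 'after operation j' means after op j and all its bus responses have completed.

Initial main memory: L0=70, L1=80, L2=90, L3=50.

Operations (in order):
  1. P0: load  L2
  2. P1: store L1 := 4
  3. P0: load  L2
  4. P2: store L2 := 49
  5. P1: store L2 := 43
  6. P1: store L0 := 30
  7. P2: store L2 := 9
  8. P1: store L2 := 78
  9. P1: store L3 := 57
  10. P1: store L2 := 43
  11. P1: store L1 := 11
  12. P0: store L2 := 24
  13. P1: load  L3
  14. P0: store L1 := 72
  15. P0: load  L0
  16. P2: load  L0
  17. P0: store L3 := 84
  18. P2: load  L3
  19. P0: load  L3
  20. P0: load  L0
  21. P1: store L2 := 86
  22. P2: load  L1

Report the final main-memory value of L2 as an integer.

step 1: P0: load  L2  ⟶  EII  (L2)  txn=BusRd  M[L2]=90
step 2: P1: store L1 := 4  ⟶  IMI  (L1)  txn=BusRdX  M[L1]=80
step 3: P0: load  L2  ⟶  EII  (L2)  txn=∅  M[L2]=90
step 4: P2: store L2 := 49  ⟶  IIM  (L2)  txn=BusRdX  M[L2]=90
step 5: P1: store L2 := 43  ⟶  IMI  (L2)  txn=BusRdX+Flush  M[L2]=49
step 6: P1: store L0 := 30  ⟶  IMI  (L0)  txn=BusRdX  M[L0]=70
step 7: P2: store L2 := 9  ⟶  IIM  (L2)  txn=BusRdX+Flush  M[L2]=43
step 8: P1: store L2 := 78  ⟶  IMI  (L2)  txn=BusRdX+Flush  M[L2]=9
step 9: P1: store L3 := 57  ⟶  IMI  (L3)  txn=BusRdX  M[L3]=50
step 10: P1: store L2 := 43  ⟶  IMI  (L2)  txn=∅  M[L2]=9
step 11: P1: store L1 := 11  ⟶  IMI  (L1)  txn=∅  M[L1]=80
step 12: P0: store L2 := 24  ⟶  MII  (L2)  txn=BusRdX+Flush  M[L2]=43
step 13: P1: load  L3  ⟶  IMI  (L3)  txn=∅  M[L3]=50
step 14: P0: store L1 := 72  ⟶  MII  (L1)  txn=BusRdX+Flush  M[L1]=11
step 15: P0: load  L0  ⟶  SSI  (L0)  txn=BusRd+Flush  M[L0]=30
step 16: P2: load  L0  ⟶  SSS  (L0)  txn=BusRd  M[L0]=30
step 17: P0: store L3 := 84  ⟶  MII  (L3)  txn=BusRdX+Flush  M[L3]=57
step 18: P2: load  L3  ⟶  SIS  (L3)  txn=BusRd+Flush  M[L3]=84
step 19: P0: load  L3  ⟶  SIS  (L3)  txn=∅  M[L3]=84
step 20: P0: load  L0  ⟶  SSS  (L0)  txn=∅  M[L0]=30
step 21: P1: store L2 := 86  ⟶  IMI  (L2)  txn=BusRdX+Flush  M[L2]=24
step 22: P2: load  L1  ⟶  SIS  (L1)  txn=BusRd+Flush  M[L1]=72

memory[L2] = 24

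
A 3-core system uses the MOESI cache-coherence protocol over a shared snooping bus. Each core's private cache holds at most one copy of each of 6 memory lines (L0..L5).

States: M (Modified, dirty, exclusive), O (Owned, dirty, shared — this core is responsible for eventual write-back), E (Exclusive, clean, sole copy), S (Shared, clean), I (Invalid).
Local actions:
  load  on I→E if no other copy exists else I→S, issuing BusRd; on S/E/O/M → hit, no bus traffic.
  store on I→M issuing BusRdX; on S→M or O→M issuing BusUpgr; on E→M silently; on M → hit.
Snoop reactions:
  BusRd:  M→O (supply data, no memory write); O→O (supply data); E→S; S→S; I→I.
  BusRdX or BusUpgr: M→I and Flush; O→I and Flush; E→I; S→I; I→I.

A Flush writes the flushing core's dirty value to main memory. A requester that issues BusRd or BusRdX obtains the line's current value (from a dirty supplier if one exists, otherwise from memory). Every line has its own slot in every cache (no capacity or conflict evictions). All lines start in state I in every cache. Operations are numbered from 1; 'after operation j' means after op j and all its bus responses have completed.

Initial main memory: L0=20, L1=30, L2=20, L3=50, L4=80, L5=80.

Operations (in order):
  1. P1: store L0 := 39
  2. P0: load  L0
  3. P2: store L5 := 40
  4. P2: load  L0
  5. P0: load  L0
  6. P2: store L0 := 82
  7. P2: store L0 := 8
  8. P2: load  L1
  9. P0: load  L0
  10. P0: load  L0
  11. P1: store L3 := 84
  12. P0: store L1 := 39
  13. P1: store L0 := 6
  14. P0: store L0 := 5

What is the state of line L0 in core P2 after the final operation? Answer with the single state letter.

1. P1: store L0 := 39  bus=[BusRdX]  L0: P0=I P1=M P2=I  mem[L0]=20
2. P0: load  L0  bus=[BusRd]  L0: P0=S P1=O P2=I  mem[L0]=20
3. P2: store L5 := 40  bus=[BusRdX]  L5: P0=I P1=I P2=M  mem[L5]=80
4. P2: load  L0  bus=[BusRd]  L0: P0=S P1=O P2=S  mem[L0]=20
5. P0: load  L0  bus=[-]  L0: P0=S P1=O P2=S  mem[L0]=20
6. P2: store L0 := 82  bus=[BusUpgr,Flush]  L0: P0=I P1=I P2=M  mem[L0]=39
7. P2: store L0 := 8  bus=[-]  L0: P0=I P1=I P2=M  mem[L0]=39
8. P2: load  L1  bus=[BusRd]  L1: P0=I P1=I P2=E  mem[L1]=30
9. P0: load  L0  bus=[BusRd]  L0: P0=S P1=I P2=O  mem[L0]=39
10. P0: load  L0  bus=[-]  L0: P0=S P1=I P2=O  mem[L0]=39
11. P1: store L3 := 84  bus=[BusRdX]  L3: P0=I P1=M P2=I  mem[L3]=50
12. P0: store L1 := 39  bus=[BusRdX]  L1: P0=M P1=I P2=I  mem[L1]=30
13. P1: store L0 := 6  bus=[BusRdX,Flush]  L0: P0=I P1=M P2=I  mem[L0]=8
14. P0: store L0 := 5  bus=[BusRdX,Flush]  L0: P0=M P1=I P2=I  mem[L0]=6

state = I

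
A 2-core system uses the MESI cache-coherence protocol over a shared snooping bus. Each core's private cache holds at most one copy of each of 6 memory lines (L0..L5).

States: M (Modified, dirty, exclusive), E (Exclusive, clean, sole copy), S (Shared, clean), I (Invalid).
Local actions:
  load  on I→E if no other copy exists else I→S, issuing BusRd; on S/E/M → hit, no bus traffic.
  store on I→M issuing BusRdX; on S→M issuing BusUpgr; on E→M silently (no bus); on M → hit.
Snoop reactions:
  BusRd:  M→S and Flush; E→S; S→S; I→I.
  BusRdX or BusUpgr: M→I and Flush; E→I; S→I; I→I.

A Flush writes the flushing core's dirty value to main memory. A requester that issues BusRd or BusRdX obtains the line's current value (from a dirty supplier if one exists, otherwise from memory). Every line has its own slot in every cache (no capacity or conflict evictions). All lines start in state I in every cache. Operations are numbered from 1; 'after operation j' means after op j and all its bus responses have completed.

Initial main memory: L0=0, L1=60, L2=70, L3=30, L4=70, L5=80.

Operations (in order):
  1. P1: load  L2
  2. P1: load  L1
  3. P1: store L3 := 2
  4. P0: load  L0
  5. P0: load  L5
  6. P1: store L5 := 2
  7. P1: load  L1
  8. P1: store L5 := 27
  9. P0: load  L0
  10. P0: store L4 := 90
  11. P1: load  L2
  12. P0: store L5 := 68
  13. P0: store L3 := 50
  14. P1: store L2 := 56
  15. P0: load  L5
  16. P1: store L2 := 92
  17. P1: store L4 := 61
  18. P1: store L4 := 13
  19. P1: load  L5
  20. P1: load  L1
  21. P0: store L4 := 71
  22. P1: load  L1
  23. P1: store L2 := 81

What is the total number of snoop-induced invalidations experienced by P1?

1. P1: load  L2  bus=[BusRd]  L2: P0=I P1=E  mem[L2]=70
2. P1: load  L1  bus=[BusRd]  L1: P0=I P1=E  mem[L1]=60
3. P1: store L3 := 2  bus=[BusRdX]  L3: P0=I P1=M  mem[L3]=30
4. P0: load  L0  bus=[BusRd]  L0: P0=E P1=I  mem[L0]=0
5. P0: load  L5  bus=[BusRd]  L5: P0=E P1=I  mem[L5]=80
6. P1: store L5 := 2  bus=[BusRdX]  L5: P0=I P1=M  mem[L5]=80
7. P1: load  L1  bus=[-]  L1: P0=I P1=E  mem[L1]=60
8. P1: store L5 := 27  bus=[-]  L5: P0=I P1=M  mem[L5]=80
9. P0: load  L0  bus=[-]  L0: P0=E P1=I  mem[L0]=0
10. P0: store L4 := 90  bus=[BusRdX]  L4: P0=M P1=I  mem[L4]=70
11. P1: load  L2  bus=[-]  L2: P0=I P1=E  mem[L2]=70
12. P0: store L5 := 68  bus=[BusRdX,Flush]  L5: P0=M P1=I  mem[L5]=27
13. P0: store L3 := 50  bus=[BusRdX,Flush]  L3: P0=M P1=I  mem[L3]=2
14. P1: store L2 := 56  bus=[-]  L2: P0=I P1=M  mem[L2]=70
15. P0: load  L5  bus=[-]  L5: P0=M P1=I  mem[L5]=27
16. P1: store L2 := 92  bus=[-]  L2: P0=I P1=M  mem[L2]=70
17. P1: store L4 := 61  bus=[BusRdX,Flush]  L4: P0=I P1=M  mem[L4]=90
18. P1: store L4 := 13  bus=[-]  L4: P0=I P1=M  mem[L4]=90
19. P1: load  L5  bus=[BusRd,Flush]  L5: P0=S P1=S  mem[L5]=68
20. P1: load  L1  bus=[-]  L1: P0=I P1=E  mem[L1]=60
21. P0: store L4 := 71  bus=[BusRdX,Flush]  L4: P0=M P1=I  mem[L4]=13
22. P1: load  L1  bus=[-]  L1: P0=I P1=E  mem[L1]=60
23. P1: store L2 := 81  bus=[-]  L2: P0=I P1=M  mem[L2]=70

invalidations = 3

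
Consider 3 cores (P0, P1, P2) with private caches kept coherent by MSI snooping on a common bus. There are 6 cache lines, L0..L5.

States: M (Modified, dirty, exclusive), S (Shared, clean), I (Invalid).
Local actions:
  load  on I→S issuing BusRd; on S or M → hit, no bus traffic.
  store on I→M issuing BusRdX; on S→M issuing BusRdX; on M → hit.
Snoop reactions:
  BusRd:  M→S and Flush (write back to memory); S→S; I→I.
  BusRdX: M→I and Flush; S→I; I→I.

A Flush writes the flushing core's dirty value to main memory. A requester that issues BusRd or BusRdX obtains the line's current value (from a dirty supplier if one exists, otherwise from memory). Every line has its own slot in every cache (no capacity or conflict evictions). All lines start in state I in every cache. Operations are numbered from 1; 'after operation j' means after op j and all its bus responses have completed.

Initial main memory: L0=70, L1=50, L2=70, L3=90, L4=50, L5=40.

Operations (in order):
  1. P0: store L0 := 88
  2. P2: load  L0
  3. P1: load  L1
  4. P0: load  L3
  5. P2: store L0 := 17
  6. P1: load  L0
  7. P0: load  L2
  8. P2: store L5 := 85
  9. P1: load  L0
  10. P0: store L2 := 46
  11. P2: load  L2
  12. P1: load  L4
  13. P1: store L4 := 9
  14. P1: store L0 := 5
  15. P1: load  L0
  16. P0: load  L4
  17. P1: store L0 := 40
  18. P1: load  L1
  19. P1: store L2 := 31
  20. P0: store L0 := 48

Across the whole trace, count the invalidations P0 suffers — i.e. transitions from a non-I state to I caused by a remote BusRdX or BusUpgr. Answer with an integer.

step 1: P0: store L0 := 88  ⟶  MII  (L0)  txn=BusRdX  M[L0]=70
step 2: P2: load  L0  ⟶  SIS  (L0)  txn=BusRd+Flush  M[L0]=88
step 3: P1: load  L1  ⟶  ISI  (L1)  txn=BusRd  M[L1]=50
step 4: P0: load  L3  ⟶  SII  (L3)  txn=BusRd  M[L3]=90
step 5: P2: store L0 := 17  ⟶  IIM  (L0)  txn=BusRdX  M[L0]=88
step 6: P1: load  L0  ⟶  ISS  (L0)  txn=BusRd+Flush  M[L0]=17
step 7: P0: load  L2  ⟶  SII  (L2)  txn=BusRd  M[L2]=70
step 8: P2: store L5 := 85  ⟶  IIM  (L5)  txn=BusRdX  M[L5]=40
step 9: P1: load  L0  ⟶  ISS  (L0)  txn=∅  M[L0]=17
step 10: P0: store L2 := 46  ⟶  MII  (L2)  txn=BusRdX  M[L2]=70
step 11: P2: load  L2  ⟶  SIS  (L2)  txn=BusRd+Flush  M[L2]=46
step 12: P1: load  L4  ⟶  ISI  (L4)  txn=BusRd  M[L4]=50
step 13: P1: store L4 := 9  ⟶  IMI  (L4)  txn=BusRdX  M[L4]=50
step 14: P1: store L0 := 5  ⟶  IMI  (L0)  txn=BusRdX  M[L0]=17
step 15: P1: load  L0  ⟶  IMI  (L0)  txn=∅  M[L0]=17
step 16: P0: load  L4  ⟶  SSI  (L4)  txn=BusRd+Flush  M[L4]=9
step 17: P1: store L0 := 40  ⟶  IMI  (L0)  txn=∅  M[L0]=17
step 18: P1: load  L1  ⟶  ISI  (L1)  txn=∅  M[L1]=50
step 19: P1: store L2 := 31  ⟶  IMI  (L2)  txn=BusRdX  M[L2]=46
step 20: P0: store L0 := 48  ⟶  MII  (L0)  txn=BusRdX+Flush  M[L0]=40

invalidations = 2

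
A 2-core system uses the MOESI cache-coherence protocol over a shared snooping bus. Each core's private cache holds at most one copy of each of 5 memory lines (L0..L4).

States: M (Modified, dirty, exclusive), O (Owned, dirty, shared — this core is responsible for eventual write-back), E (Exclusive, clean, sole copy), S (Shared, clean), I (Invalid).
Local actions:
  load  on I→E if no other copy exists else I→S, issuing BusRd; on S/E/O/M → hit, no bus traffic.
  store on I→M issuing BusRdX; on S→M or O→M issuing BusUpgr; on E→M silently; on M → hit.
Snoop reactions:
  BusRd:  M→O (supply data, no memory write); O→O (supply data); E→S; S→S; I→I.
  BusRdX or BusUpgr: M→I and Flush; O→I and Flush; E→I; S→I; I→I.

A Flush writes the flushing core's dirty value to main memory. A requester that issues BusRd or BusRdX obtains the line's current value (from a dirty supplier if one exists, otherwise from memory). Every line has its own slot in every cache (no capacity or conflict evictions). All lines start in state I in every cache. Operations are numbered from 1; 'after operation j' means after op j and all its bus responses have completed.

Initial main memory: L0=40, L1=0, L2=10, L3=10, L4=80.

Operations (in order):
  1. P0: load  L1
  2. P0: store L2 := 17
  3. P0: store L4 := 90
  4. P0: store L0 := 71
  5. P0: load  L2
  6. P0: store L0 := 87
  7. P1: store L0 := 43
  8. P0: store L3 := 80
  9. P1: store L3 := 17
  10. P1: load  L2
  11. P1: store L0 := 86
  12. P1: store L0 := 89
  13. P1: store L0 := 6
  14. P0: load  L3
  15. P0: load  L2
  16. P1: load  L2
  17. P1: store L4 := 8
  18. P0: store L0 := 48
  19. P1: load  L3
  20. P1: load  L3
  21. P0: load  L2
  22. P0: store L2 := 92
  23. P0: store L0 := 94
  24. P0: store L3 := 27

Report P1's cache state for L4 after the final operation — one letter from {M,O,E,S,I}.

state = M

  op1 P0: load  L1 → E/I on L1; bus BusRd; mem=0
  op2 P0: store L2 := 17 → M/I on L2; bus BusRdX; mem=10
  op3 P0: store L4 := 90 → M/I on L4; bus BusRdX; mem=80
  op4 P0: store L0 := 71 → M/I on L0; bus BusRdX; mem=40
  op5 P0: load  L2 → M/I on L2; bus (none); mem=10
  op6 P0: store L0 := 87 → M/I on L0; bus (none); mem=40
  op7 P1: store L0 := 43 → I/M on L0; bus BusRdX Flush; mem=87
  op8 P0: store L3 := 80 → M/I on L3; bus BusRdX; mem=10
  op9 P1: store L3 := 17 → I/M on L3; bus BusRdX Flush; mem=80
  op10 P1: load  L2 → O/S on L2; bus BusRd; mem=10
  op11 P1: store L0 := 86 → I/M on L0; bus (none); mem=87
  op12 P1: store L0 := 89 → I/M on L0; bus (none); mem=87
  op13 P1: store L0 := 6 → I/M on L0; bus (none); mem=87
  op14 P0: load  L3 → S/O on L3; bus BusRd; mem=80
  op15 P0: load  L2 → O/S on L2; bus (none); mem=10
  op16 P1: load  L2 → O/S on L2; bus (none); mem=10
  op17 P1: store L4 := 8 → I/M on L4; bus BusRdX Flush; mem=90
  op18 P0: store L0 := 48 → M/I on L0; bus BusRdX Flush; mem=6
  op19 P1: load  L3 → S/O on L3; bus (none); mem=80
  op20 P1: load  L3 → S/O on L3; bus (none); mem=80
  op21 P0: load  L2 → O/S on L2; bus (none); mem=10
  op22 P0: store L2 := 92 → M/I on L2; bus BusUpgr; mem=10
  op23 P0: store L0 := 94 → M/I on L0; bus (none); mem=6
  op24 P0: store L3 := 27 → M/I on L3; bus BusUpgr Flush; mem=17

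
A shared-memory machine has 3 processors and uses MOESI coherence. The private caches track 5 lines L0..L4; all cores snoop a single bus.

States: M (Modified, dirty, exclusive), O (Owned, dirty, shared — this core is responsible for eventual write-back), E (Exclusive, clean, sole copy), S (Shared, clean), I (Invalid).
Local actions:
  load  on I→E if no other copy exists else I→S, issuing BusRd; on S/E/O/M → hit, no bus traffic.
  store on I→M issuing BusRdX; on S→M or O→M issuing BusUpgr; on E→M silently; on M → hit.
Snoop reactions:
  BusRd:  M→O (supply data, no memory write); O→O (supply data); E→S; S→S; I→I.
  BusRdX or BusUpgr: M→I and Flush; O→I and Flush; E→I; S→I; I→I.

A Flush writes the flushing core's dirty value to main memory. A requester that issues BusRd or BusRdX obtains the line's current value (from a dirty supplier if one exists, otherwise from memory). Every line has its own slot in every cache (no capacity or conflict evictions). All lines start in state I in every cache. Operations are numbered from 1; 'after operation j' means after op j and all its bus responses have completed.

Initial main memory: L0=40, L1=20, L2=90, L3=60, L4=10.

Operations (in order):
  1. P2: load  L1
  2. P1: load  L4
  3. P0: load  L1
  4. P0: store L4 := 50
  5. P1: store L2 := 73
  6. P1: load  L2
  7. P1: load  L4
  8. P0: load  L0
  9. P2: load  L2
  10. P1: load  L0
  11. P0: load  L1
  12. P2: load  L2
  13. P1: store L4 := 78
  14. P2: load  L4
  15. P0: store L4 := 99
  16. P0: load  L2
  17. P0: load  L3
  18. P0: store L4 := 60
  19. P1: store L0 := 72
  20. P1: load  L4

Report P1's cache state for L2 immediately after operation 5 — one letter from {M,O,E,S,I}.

step 1: P2: load  L1  ⟶  IIE  (L1)  txn=BusRd  M[L1]=20
step 2: P1: load  L4  ⟶  IEI  (L4)  txn=BusRd  M[L4]=10
step 3: P0: load  L1  ⟶  SIS  (L1)  txn=BusRd  M[L1]=20
step 4: P0: store L4 := 50  ⟶  MII  (L4)  txn=BusRdX  M[L4]=10
step 5: P1: store L2 := 73  ⟶  IMI  (L2)  txn=BusRdX  M[L2]=90
step 6: P1: load  L2  ⟶  IMI  (L2)  txn=∅  M[L2]=90
step 7: P1: load  L4  ⟶  OSI  (L4)  txn=BusRd  M[L4]=10
step 8: P0: load  L0  ⟶  EII  (L0)  txn=BusRd  M[L0]=40
step 9: P2: load  L2  ⟶  IOS  (L2)  txn=BusRd  M[L2]=90
step 10: P1: load  L0  ⟶  SSI  (L0)  txn=BusRd  M[L0]=40
step 11: P0: load  L1  ⟶  SIS  (L1)  txn=∅  M[L1]=20
step 12: P2: load  L2  ⟶  IOS  (L2)  txn=∅  M[L2]=90
step 13: P1: store L4 := 78  ⟶  IMI  (L4)  txn=BusUpgr+Flush  M[L4]=50
step 14: P2: load  L4  ⟶  IOS  (L4)  txn=BusRd  M[L4]=50
step 15: P0: store L4 := 99  ⟶  MII  (L4)  txn=BusRdX+Flush  M[L4]=78
step 16: P0: load  L2  ⟶  SOS  (L2)  txn=BusRd  M[L2]=90
step 17: P0: load  L3  ⟶  EII  (L3)  txn=BusRd  M[L3]=60
step 18: P0: store L4 := 60  ⟶  MII  (L4)  txn=∅  M[L4]=78
step 19: P1: store L0 := 72  ⟶  IMI  (L0)  txn=BusUpgr  M[L0]=40
step 20: P1: load  L4  ⟶  OSI  (L4)  txn=BusRd  M[L4]=78

state = M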